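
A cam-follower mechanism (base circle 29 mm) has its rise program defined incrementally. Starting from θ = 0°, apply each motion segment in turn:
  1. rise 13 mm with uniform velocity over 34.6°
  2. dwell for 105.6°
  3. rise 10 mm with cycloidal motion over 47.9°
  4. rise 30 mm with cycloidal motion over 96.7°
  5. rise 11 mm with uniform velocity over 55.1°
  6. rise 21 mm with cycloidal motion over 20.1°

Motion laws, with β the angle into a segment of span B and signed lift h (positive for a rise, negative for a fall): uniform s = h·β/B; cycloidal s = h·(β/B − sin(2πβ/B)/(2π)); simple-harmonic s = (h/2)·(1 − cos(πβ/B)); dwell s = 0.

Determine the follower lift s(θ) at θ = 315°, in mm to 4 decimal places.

seg 1 [0°–34.6°] uniform, h=13: full span → s += 13 → s = 13.0000
seg 2 [34.6°–140.2°] dwell: s stays 13.0000
seg 3 [140.2°–188.1°] cycloidal, h=10: full span → s += 10 → s = 23.0000
seg 4 [188.1°–284.8°] cycloidal, h=30: full span → s += 30 → s = 53.0000
seg 5 [284.8°–339.9°] uniform, h=11: θ=315° here. β=30.2, B=55.1. 11·30.2/55.1 = 6.0290 → s = 59.0290

59.0290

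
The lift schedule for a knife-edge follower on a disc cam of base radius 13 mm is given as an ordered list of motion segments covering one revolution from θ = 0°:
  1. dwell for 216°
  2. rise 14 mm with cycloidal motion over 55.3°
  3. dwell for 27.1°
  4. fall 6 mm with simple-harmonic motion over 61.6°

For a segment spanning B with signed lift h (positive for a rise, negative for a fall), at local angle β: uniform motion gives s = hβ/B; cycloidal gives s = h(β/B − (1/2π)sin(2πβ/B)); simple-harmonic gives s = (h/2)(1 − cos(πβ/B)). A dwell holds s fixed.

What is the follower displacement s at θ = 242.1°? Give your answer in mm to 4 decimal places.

seg 1 [0°–216°] dwell: s stays 0.0000
seg 2 [216°–271.3°] cycloidal, h=14: θ=242.1° here. β=26.1, B=55.3. 14·(0.4720 − sin(2π·0.4720)/(2π)) = 6.2172 → s = 6.2172

6.2172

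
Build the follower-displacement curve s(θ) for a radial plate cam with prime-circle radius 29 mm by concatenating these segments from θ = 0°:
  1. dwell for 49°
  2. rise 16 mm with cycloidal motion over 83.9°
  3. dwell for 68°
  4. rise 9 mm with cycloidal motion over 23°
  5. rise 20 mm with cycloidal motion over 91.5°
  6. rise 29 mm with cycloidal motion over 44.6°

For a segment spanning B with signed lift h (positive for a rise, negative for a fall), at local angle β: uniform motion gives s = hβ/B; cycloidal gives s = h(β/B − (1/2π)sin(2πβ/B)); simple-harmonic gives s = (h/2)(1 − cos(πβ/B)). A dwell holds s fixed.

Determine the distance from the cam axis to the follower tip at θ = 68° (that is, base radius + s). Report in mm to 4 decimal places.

seg 1 [0°–49°] dwell: s stays 0.0000
seg 2 [49°–132.9°] cycloidal, h=16: θ=68° here. β=19, B=83.9. 16·(0.2265 − sin(2π·0.2265)/(2π)) = 1.1047 → s = 1.1047
radial distance = base radius + s = 29 + 1.1047 = 30.1047

30.1047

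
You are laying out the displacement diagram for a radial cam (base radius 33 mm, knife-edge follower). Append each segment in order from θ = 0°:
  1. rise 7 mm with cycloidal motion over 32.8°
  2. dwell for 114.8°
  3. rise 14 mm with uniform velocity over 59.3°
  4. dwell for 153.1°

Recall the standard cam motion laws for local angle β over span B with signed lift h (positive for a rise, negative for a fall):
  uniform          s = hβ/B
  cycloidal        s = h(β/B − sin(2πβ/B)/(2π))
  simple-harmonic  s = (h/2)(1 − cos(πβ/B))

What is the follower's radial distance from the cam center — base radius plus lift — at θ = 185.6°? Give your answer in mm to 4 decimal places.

seg 1 [0°–32.8°] cycloidal, h=7: full span → s += 7 → s = 7.0000
seg 2 [32.8°–147.6°] dwell: s stays 7.0000
seg 3 [147.6°–206.9°] uniform, h=14: θ=185.6° here. β=38, B=59.3. 14·38/59.3 = 8.9713 → s = 15.9713
radial distance = base radius + s = 33 + 15.9713 = 48.9713

48.9713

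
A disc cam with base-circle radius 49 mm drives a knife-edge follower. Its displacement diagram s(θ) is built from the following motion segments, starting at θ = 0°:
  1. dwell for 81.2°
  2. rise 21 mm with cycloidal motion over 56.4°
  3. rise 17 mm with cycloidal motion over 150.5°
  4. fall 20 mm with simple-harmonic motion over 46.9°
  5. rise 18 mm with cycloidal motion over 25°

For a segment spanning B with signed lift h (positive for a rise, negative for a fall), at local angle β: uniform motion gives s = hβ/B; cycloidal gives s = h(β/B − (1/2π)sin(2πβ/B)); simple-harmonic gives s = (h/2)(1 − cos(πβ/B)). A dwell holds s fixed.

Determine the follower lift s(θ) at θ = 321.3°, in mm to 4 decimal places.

seg 1 [0°–81.2°] dwell: s stays 0.0000
seg 2 [81.2°–137.6°] cycloidal, h=21: full span → s += 21 → s = 21.0000
seg 3 [137.6°–288.1°] cycloidal, h=17: full span → s += 17 → s = 38.0000
seg 4 [288.1°–335°] simple-harmonic, h=-20: θ=321.3° here. β=33.2, B=46.9. -20/2·(1 − cos(π·0.7079)) = -16.0765 → s = 21.9235

21.9235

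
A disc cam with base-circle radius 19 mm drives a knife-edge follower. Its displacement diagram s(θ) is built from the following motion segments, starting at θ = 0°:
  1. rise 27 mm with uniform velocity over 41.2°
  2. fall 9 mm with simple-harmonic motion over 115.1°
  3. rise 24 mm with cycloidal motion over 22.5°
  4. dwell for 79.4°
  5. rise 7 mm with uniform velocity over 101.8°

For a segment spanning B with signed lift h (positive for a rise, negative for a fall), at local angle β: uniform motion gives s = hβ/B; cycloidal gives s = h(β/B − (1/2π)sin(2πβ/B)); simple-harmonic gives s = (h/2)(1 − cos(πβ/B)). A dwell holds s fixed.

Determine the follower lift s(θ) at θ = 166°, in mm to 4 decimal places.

seg 1 [0°–41.2°] uniform, h=27: full span → s += 27 → s = 27.0000
seg 2 [41.2°–156.3°] simple-harmonic, h=-9: full span → s += -9 → s = 18.0000
seg 3 [156.3°–178.8°] cycloidal, h=24: θ=166° here. β=9.7, B=22.5. 24·(0.4311 − sin(2π·0.4311)/(2π)) = 8.7445 → s = 26.7445

26.7445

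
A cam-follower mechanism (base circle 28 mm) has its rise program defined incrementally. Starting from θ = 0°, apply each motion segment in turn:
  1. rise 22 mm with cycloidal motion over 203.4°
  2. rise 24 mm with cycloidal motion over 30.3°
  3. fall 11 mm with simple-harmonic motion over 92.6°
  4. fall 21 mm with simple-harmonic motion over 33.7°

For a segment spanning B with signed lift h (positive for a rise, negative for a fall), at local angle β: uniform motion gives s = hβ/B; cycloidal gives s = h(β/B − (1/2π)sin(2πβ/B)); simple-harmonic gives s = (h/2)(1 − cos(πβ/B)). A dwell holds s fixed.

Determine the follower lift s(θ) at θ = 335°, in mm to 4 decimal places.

seg 1 [0°–203.4°] cycloidal, h=22: full span → s += 22 → s = 22.0000
seg 2 [203.4°–233.7°] cycloidal, h=24: full span → s += 24 → s = 46.0000
seg 3 [233.7°–326.3°] simple-harmonic, h=-11: full span → s += -11 → s = 35.0000
seg 4 [326.3°–360°] simple-harmonic, h=-21: θ=335° here. β=8.7, B=33.7. -21/2·(1 − cos(π·0.2582)) = -3.2681 → s = 31.7319

31.7319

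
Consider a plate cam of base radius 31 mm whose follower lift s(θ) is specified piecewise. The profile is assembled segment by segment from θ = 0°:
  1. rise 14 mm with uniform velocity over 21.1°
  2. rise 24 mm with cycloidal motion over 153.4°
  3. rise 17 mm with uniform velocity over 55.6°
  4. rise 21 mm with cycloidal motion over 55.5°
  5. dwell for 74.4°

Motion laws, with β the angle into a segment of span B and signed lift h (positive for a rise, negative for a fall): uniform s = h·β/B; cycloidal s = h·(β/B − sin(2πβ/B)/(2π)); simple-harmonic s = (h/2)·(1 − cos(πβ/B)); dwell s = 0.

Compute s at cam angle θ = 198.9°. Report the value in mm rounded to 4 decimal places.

seg 1 [0°–21.1°] uniform, h=14: full span → s += 14 → s = 14.0000
seg 2 [21.1°–174.5°] cycloidal, h=24: full span → s += 24 → s = 38.0000
seg 3 [174.5°–230.1°] uniform, h=17: θ=198.9° here. β=24.4, B=55.6. 17·24.4/55.6 = 7.4604 → s = 45.4604

45.4604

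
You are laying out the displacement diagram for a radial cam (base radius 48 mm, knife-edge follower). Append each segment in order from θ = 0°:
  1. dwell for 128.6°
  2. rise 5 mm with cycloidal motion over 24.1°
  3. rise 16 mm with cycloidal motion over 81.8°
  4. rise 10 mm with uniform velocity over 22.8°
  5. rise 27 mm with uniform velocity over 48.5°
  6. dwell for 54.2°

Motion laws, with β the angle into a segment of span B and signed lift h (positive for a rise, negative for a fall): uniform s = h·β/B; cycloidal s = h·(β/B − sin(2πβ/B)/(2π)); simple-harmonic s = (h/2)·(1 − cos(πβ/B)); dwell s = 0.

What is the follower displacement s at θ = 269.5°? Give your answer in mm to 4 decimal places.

seg 1 [0°–128.6°] dwell: s stays 0.0000
seg 2 [128.6°–152.7°] cycloidal, h=5: full span → s += 5 → s = 5.0000
seg 3 [152.7°–234.5°] cycloidal, h=16: full span → s += 16 → s = 21.0000
seg 4 [234.5°–257.3°] uniform, h=10: full span → s += 10 → s = 31.0000
seg 5 [257.3°–305.8°] uniform, h=27: θ=269.5° here. β=12.2, B=48.5. 27·12.2/48.5 = 6.7918 → s = 37.7918

37.7918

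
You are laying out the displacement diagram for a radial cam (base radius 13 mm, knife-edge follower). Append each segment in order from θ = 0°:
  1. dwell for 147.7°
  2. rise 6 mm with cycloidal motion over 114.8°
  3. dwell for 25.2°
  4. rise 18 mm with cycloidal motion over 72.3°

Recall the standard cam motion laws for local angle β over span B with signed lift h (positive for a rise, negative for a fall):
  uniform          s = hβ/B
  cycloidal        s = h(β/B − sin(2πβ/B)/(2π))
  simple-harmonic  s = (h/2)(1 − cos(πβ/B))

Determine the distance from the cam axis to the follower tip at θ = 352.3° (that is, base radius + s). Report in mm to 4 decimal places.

seg 1 [0°–147.7°] dwell: s stays 0.0000
seg 2 [147.7°–262.5°] cycloidal, h=6: full span → s += 6 → s = 6.0000
seg 3 [262.5°–287.7°] dwell: s stays 6.0000
seg 4 [287.7°–360°] cycloidal, h=18: θ=352.3° here. β=64.6, B=72.3. 18·(0.8935 − sin(2π·0.8935)/(2π)) = 17.8601 → s = 23.8601
radial distance = base radius + s = 13 + 23.8601 = 36.8601

36.8601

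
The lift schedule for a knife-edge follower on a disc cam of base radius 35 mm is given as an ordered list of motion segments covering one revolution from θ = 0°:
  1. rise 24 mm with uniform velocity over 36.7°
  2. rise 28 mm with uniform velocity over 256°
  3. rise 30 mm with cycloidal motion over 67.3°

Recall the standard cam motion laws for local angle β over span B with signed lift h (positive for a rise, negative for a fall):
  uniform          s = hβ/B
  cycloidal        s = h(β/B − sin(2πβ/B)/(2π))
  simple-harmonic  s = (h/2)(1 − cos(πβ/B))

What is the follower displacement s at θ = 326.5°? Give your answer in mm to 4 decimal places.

seg 1 [0°–36.7°] uniform, h=24: full span → s += 24 → s = 24.0000
seg 2 [36.7°–292.7°] uniform, h=28: full span → s += 28 → s = 52.0000
seg 3 [292.7°–360°] cycloidal, h=30: θ=326.5° here. β=33.8, B=67.3. 30·(0.5022 − sin(2π·0.5022)/(2π)) = 15.1337 → s = 67.1337

67.1337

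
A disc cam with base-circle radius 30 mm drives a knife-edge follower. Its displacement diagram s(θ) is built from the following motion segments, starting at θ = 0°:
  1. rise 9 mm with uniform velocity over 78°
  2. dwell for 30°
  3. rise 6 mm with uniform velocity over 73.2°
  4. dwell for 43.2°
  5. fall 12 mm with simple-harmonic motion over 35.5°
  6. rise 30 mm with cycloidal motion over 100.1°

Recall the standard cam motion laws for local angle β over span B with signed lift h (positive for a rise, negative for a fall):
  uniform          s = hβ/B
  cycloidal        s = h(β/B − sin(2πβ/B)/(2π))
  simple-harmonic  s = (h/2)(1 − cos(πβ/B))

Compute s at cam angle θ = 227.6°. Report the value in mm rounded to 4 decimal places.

seg 1 [0°–78°] uniform, h=9: full span → s += 9 → s = 9.0000
seg 2 [78°–108°] dwell: s stays 9.0000
seg 3 [108°–181.2°] uniform, h=6: full span → s += 6 → s = 15.0000
seg 4 [181.2°–224.4°] dwell: s stays 15.0000
seg 5 [224.4°–259.9°] simple-harmonic, h=-12: θ=227.6° here. β=3.2, B=35.5. -12/2·(1 − cos(π·0.0901)) = -0.2390 → s = 14.7610

14.7610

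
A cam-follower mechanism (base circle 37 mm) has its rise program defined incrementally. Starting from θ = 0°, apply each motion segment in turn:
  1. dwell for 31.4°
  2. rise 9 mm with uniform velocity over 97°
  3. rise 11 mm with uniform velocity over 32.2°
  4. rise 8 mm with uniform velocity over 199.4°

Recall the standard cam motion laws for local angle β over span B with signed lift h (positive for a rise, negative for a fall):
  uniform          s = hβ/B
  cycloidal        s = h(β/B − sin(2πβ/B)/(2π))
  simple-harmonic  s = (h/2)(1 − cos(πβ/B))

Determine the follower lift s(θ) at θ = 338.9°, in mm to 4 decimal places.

seg 1 [0°–31.4°] dwell: s stays 0.0000
seg 2 [31.4°–128.4°] uniform, h=9: full span → s += 9 → s = 9.0000
seg 3 [128.4°–160.6°] uniform, h=11: full span → s += 11 → s = 20.0000
seg 4 [160.6°–360°] uniform, h=8: θ=338.9° here. β=178.3, B=199.4. 8·178.3/199.4 = 7.1535 → s = 27.1535

27.1535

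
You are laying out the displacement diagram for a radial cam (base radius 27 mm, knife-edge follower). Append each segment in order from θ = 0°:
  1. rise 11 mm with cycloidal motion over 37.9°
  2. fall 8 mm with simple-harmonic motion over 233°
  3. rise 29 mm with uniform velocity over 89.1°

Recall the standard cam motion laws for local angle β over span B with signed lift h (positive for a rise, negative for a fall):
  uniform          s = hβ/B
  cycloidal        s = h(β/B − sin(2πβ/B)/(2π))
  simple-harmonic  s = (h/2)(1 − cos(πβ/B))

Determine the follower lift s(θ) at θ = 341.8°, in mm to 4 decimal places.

seg 1 [0°–37.9°] cycloidal, h=11: full span → s += 11 → s = 11.0000
seg 2 [37.9°–270.9°] simple-harmonic, h=-8: full span → s += -8 → s = 3.0000
seg 3 [270.9°–360°] uniform, h=29: θ=341.8° here. β=70.9, B=89.1. 29·70.9/89.1 = 23.0763 → s = 26.0763

26.0763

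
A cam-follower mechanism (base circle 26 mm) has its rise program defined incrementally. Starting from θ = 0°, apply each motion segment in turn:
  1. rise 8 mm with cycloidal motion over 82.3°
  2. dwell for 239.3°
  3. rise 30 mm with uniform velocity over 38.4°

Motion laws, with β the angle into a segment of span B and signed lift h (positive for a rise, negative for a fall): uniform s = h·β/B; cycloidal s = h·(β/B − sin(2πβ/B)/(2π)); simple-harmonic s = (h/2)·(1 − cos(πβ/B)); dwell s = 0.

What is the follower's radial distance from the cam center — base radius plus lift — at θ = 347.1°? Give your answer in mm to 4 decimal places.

seg 1 [0°–82.3°] cycloidal, h=8: full span → s += 8 → s = 8.0000
seg 2 [82.3°–321.6°] dwell: s stays 8.0000
seg 3 [321.6°–360°] uniform, h=30: θ=347.1° here. β=25.5, B=38.4. 30·25.5/38.4 = 19.9219 → s = 27.9219
radial distance = base radius + s = 26 + 27.9219 = 53.9219

53.9219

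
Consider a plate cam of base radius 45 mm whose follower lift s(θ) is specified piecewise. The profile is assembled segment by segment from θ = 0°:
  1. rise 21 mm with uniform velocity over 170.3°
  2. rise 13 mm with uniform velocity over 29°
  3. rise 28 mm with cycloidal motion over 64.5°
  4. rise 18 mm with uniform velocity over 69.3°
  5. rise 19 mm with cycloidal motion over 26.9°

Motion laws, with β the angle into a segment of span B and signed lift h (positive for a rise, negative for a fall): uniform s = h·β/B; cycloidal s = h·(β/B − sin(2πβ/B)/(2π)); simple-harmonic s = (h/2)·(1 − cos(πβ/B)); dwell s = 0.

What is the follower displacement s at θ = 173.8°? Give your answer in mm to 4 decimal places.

seg 1 [0°–170.3°] uniform, h=21: full span → s += 21 → s = 21.0000
seg 2 [170.3°–199.3°] uniform, h=13: θ=173.8° here. β=3.5, B=29. 13·3.5/29 = 1.5690 → s = 22.5690

22.5690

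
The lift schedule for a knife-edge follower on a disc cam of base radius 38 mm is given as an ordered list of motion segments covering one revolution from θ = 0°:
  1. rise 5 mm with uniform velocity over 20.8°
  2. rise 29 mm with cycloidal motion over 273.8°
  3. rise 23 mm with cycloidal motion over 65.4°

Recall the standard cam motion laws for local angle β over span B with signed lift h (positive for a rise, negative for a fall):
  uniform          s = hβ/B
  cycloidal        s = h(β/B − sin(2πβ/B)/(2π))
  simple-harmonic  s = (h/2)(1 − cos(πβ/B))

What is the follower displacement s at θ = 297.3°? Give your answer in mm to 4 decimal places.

seg 1 [0°–20.8°] uniform, h=5: full span → s += 5 → s = 5.0000
seg 2 [20.8°–294.6°] cycloidal, h=29: full span → s += 29 → s = 34.0000
seg 3 [294.6°–360°] cycloidal, h=23: θ=297.3° here. β=2.7, B=65.4. 23·(0.0413 − sin(2π·0.0413)/(2π)) = 0.0106 → s = 34.0106

34.0106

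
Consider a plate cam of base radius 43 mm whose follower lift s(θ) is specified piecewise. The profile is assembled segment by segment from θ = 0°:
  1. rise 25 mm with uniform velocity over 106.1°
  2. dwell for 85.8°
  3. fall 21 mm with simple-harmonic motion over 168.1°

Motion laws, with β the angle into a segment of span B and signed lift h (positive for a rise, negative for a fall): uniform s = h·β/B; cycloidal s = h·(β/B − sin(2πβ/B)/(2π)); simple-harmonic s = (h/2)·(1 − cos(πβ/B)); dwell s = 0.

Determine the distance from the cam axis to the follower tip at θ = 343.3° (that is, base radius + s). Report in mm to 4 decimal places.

seg 1 [0°–106.1°] uniform, h=25: full span → s += 25 → s = 25.0000
seg 2 [106.1°–191.9°] dwell: s stays 25.0000
seg 3 [191.9°–360°] simple-harmonic, h=-21: θ=343.3° here. β=151.4, B=168.1. -21/2·(1 − cos(π·0.9007)) = -20.4927 → s = 4.5073
radial distance = base radius + s = 43 + 4.5073 = 47.5073

47.5073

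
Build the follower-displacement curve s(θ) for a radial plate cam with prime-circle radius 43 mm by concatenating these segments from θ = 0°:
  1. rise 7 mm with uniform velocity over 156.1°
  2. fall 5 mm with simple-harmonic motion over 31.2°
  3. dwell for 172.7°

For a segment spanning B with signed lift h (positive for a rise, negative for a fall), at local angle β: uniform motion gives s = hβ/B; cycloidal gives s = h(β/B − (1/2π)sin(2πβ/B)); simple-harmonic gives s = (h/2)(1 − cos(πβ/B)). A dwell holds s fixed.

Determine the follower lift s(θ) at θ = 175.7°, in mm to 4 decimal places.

seg 1 [0°–156.1°] uniform, h=7: full span → s += 7 → s = 7.0000
seg 2 [156.1°–187.3°] simple-harmonic, h=-5: θ=175.7° here. β=19.6, B=31.2. -5/2·(1 − cos(π·0.6282)) = -3.4799 → s = 3.5201

3.5201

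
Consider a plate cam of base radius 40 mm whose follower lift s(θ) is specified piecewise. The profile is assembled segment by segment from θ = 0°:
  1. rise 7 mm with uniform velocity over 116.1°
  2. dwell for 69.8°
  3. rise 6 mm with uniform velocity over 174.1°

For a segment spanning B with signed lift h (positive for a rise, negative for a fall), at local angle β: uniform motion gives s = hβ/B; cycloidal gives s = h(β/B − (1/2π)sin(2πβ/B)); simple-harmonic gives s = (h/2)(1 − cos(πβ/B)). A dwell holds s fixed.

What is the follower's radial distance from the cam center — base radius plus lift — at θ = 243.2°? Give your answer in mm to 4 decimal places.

seg 1 [0°–116.1°] uniform, h=7: full span → s += 7 → s = 7.0000
seg 2 [116.1°–185.9°] dwell: s stays 7.0000
seg 3 [185.9°–360°] uniform, h=6: θ=243.2° here. β=57.3, B=174.1. 6·57.3/174.1 = 1.9747 → s = 8.9747
radial distance = base radius + s = 40 + 8.9747 = 48.9747

48.9747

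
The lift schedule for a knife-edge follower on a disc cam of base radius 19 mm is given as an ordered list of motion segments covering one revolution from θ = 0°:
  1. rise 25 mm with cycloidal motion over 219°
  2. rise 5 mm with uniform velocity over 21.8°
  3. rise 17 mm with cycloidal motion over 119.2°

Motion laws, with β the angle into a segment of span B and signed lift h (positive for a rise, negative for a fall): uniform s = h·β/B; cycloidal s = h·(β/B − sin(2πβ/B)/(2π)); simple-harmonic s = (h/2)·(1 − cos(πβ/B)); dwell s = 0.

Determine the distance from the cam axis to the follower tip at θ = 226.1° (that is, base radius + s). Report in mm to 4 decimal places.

seg 1 [0°–219°] cycloidal, h=25: full span → s += 25 → s = 25.0000
seg 2 [219°–240.8°] uniform, h=5: θ=226.1° here. β=7.1, B=21.8. 5·7.1/21.8 = 1.6284 → s = 26.6284
radial distance = base radius + s = 19 + 26.6284 = 45.6284

45.6284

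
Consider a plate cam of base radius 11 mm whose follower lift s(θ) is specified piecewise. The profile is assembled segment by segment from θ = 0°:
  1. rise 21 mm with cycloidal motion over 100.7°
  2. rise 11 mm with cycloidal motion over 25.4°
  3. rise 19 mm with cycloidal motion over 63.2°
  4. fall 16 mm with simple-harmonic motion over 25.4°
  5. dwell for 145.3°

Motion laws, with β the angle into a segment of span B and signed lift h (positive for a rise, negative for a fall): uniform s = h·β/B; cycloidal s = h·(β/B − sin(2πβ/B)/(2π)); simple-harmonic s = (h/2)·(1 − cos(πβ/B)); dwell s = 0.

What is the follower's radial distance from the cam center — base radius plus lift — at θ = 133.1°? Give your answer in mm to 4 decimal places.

seg 1 [0°–100.7°] cycloidal, h=21: full span → s += 21 → s = 21.0000
seg 2 [100.7°–126.1°] cycloidal, h=11: full span → s += 11 → s = 32.0000
seg 3 [126.1°–189.3°] cycloidal, h=19: θ=133.1° here. β=7, B=63.2. 19·(0.1108 − sin(2π·0.1108)/(2π)) = 0.1658 → s = 32.1658
radial distance = base radius + s = 11 + 32.1658 = 43.1658

43.1658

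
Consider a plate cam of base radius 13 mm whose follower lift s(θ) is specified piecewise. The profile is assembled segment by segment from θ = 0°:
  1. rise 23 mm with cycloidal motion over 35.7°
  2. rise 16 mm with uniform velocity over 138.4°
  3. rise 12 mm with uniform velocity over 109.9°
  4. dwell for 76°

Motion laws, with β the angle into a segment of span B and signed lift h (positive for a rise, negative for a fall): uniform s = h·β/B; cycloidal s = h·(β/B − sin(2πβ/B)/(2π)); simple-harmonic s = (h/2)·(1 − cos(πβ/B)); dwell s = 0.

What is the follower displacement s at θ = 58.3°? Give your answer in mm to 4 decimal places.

seg 1 [0°–35.7°] cycloidal, h=23: full span → s += 23 → s = 23.0000
seg 2 [35.7°–174.1°] uniform, h=16: θ=58.3° here. β=22.6, B=138.4. 16·22.6/138.4 = 2.6127 → s = 25.6127

25.6127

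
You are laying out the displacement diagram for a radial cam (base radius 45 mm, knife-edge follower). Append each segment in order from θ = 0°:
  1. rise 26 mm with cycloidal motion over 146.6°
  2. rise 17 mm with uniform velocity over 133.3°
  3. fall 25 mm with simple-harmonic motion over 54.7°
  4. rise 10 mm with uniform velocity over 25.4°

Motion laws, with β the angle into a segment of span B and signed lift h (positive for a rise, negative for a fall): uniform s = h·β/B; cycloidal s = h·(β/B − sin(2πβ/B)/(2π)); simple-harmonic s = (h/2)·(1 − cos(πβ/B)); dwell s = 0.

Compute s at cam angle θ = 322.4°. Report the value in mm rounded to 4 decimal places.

seg 1 [0°–146.6°] cycloidal, h=26: full span → s += 26 → s = 26.0000
seg 2 [146.6°–279.9°] uniform, h=17: full span → s += 17 → s = 43.0000
seg 3 [279.9°–334.6°] simple-harmonic, h=-25: θ=322.4° here. β=42.5, B=54.7. -25/2·(1 − cos(π·0.7770)) = -22.0550 → s = 20.9450

20.9450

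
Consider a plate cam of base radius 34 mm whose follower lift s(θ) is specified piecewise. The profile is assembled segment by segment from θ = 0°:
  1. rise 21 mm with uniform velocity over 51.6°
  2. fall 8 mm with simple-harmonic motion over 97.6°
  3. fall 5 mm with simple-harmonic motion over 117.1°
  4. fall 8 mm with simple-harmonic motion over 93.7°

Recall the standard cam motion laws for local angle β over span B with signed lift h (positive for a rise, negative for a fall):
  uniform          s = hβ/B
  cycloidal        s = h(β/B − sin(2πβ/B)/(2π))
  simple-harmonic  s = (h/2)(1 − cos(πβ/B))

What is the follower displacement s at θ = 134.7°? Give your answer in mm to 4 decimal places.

seg 1 [0°–51.6°] uniform, h=21: full span → s += 21 → s = 21.0000
seg 2 [51.6°–149.2°] simple-harmonic, h=-8: θ=134.7° here. β=83.1, B=97.6. -8/2·(1 − cos(π·0.8514)) = -7.5722 → s = 13.4278

13.4278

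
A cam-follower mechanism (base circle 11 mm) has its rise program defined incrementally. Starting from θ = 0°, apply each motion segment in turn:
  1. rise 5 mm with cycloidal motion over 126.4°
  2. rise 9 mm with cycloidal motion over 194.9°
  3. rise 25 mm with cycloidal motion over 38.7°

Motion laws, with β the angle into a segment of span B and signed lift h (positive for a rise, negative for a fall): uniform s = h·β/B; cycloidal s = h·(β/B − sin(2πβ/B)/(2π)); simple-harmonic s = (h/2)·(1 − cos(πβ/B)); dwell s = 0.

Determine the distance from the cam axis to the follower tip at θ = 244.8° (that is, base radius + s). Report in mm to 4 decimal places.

seg 1 [0°–126.4°] cycloidal, h=5: full span → s += 5 → s = 5.0000
seg 2 [126.4°–321.3°] cycloidal, h=9: θ=244.8° here. β=118.4, B=194.9. 9·(0.6075 − sin(2π·0.6075)/(2π)) = 6.3630 → s = 11.3630
radial distance = base radius + s = 11 + 11.3630 = 22.3630

22.3630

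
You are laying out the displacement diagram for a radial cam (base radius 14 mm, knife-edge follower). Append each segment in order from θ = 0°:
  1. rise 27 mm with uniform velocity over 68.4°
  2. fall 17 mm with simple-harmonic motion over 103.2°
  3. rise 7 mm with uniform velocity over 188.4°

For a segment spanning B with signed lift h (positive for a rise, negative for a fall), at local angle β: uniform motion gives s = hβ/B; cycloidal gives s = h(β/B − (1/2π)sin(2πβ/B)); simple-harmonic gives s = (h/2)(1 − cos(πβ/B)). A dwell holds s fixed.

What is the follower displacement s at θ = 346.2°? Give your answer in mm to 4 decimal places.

seg 1 [0°–68.4°] uniform, h=27: full span → s += 27 → s = 27.0000
seg 2 [68.4°–171.6°] simple-harmonic, h=-17: full span → s += -17 → s = 10.0000
seg 3 [171.6°–360°] uniform, h=7: θ=346.2° here. β=174.6, B=188.4. 7·174.6/188.4 = 6.4873 → s = 16.4873

16.4873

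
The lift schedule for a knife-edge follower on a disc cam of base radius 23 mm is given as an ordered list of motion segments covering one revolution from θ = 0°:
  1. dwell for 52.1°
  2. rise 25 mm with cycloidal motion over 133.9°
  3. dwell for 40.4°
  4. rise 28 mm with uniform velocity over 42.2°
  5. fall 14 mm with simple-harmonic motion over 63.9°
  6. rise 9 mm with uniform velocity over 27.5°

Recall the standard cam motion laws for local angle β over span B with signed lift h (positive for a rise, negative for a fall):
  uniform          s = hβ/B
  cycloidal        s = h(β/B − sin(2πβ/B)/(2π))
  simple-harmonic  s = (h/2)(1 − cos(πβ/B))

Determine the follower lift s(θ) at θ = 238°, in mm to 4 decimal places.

seg 1 [0°–52.1°] dwell: s stays 0.0000
seg 2 [52.1°–186°] cycloidal, h=25: full span → s += 25 → s = 25.0000
seg 3 [186°–226.4°] dwell: s stays 25.0000
seg 4 [226.4°–268.6°] uniform, h=28: θ=238° here. β=11.6, B=42.2. 28·11.6/42.2 = 7.6967 → s = 32.6967

32.6967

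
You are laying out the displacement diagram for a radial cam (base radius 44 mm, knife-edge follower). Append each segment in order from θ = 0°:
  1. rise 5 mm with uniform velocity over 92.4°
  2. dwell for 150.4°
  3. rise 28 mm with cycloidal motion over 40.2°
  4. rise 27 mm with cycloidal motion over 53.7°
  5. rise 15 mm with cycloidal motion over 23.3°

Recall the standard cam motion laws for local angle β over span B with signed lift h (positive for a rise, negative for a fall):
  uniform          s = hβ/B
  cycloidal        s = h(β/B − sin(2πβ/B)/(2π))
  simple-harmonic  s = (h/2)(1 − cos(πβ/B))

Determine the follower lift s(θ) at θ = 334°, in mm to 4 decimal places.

seg 1 [0°–92.4°] uniform, h=5: full span → s += 5 → s = 5.0000
seg 2 [92.4°–242.8°] dwell: s stays 5.0000
seg 3 [242.8°–283°] cycloidal, h=28: full span → s += 28 → s = 33.0000
seg 4 [283°–336.7°] cycloidal, h=27: θ=334° here. β=51, B=53.7. 27·(0.9497 − sin(2π·0.9497)/(2π)) = 26.9775 → s = 59.9775

59.9775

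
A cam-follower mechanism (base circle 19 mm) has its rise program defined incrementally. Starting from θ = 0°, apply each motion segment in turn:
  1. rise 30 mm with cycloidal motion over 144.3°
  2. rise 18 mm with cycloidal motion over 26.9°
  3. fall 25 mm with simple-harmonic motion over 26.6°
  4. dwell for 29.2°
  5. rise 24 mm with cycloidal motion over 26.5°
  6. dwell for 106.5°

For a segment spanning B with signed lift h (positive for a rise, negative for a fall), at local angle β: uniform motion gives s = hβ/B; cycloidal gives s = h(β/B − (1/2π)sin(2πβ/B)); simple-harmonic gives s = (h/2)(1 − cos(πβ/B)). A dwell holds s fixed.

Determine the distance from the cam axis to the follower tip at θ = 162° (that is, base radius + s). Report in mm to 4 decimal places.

seg 1 [0°–144.3°] cycloidal, h=30: full span → s += 30 → s = 30.0000
seg 2 [144.3°–171.2°] cycloidal, h=18: θ=162° here. β=17.7, B=26.9. 18·(0.6580 − sin(2π·0.6580)/(2π)) = 14.2431 → s = 44.2431
radial distance = base radius + s = 19 + 44.2431 = 63.2431

63.2431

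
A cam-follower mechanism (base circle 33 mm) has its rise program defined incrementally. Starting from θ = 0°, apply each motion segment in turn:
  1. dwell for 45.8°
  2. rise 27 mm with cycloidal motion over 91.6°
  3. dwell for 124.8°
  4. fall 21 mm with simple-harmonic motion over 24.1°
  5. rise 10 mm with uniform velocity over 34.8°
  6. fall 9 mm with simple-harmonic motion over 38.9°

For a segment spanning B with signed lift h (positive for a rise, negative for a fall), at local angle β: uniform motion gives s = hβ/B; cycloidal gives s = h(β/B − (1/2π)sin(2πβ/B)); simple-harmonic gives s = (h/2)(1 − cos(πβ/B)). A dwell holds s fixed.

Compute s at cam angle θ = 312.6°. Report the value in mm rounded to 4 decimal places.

seg 1 [0°–45.8°] dwell: s stays 0.0000
seg 2 [45.8°–137.4°] cycloidal, h=27: full span → s += 27 → s = 27.0000
seg 3 [137.4°–262.2°] dwell: s stays 27.0000
seg 4 [262.2°–286.3°] simple-harmonic, h=-21: full span → s += -21 → s = 6.0000
seg 5 [286.3°–321.1°] uniform, h=10: θ=312.6° here. β=26.3, B=34.8. 10·26.3/34.8 = 7.5575 → s = 13.5575

13.5575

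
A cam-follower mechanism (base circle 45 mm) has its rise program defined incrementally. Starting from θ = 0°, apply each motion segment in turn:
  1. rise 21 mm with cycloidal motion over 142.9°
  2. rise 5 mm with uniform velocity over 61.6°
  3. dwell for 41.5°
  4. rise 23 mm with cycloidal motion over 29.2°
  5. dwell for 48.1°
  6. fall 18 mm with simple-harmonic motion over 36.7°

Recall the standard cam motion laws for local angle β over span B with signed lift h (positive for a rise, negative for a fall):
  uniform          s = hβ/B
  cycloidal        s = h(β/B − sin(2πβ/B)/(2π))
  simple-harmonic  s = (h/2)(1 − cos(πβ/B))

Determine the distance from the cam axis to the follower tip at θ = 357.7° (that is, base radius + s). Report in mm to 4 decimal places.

seg 1 [0°–142.9°] cycloidal, h=21: full span → s += 21 → s = 21.0000
seg 2 [142.9°–204.5°] uniform, h=5: full span → s += 5 → s = 26.0000
seg 3 [204.5°–246°] dwell: s stays 26.0000
seg 4 [246°–275.2°] cycloidal, h=23: full span → s += 23 → s = 49.0000
seg 5 [275.2°–323.3°] dwell: s stays 49.0000
seg 6 [323.3°–360°] simple-harmonic, h=-18: θ=357.7° here. β=34.4, B=36.7. -18/2·(1 − cos(π·0.9373)) = -17.8261 → s = 31.1739
radial distance = base radius + s = 45 + 31.1739 = 76.1739

76.1739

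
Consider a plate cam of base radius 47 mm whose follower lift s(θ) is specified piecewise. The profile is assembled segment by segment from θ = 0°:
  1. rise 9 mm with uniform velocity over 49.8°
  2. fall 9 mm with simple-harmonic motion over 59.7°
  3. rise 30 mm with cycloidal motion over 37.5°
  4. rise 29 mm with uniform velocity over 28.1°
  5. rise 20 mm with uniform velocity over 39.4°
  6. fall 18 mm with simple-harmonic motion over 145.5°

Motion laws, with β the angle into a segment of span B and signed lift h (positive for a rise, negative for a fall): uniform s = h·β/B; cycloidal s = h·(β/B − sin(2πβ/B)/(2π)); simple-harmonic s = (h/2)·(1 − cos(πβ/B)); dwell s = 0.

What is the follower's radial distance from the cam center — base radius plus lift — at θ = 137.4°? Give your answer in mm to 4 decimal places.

seg 1 [0°–49.8°] uniform, h=9: full span → s += 9 → s = 9.0000
seg 2 [49.8°–109.5°] simple-harmonic, h=-9: full span → s += -9 → s = 0.0000
seg 3 [109.5°–147°] cycloidal, h=30: θ=137.4° here. β=27.9, B=37.5. 30·(0.7440 − sin(2π·0.7440)/(2π)) = 27.0913 → s = 27.0913
radial distance = base radius + s = 47 + 27.0913 = 74.0913

74.0913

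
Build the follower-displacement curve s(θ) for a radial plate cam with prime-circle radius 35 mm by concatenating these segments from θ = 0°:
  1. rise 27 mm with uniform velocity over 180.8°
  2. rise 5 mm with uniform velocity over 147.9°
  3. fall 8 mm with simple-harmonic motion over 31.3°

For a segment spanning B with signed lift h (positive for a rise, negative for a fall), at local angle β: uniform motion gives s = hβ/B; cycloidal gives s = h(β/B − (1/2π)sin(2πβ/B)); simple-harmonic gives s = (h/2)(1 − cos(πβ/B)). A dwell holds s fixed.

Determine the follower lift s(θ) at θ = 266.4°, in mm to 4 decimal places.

seg 1 [0°–180.8°] uniform, h=27: full span → s += 27 → s = 27.0000
seg 2 [180.8°–328.7°] uniform, h=5: θ=266.4° here. β=85.6, B=147.9. 5·85.6/147.9 = 2.8938 → s = 29.8938

29.8938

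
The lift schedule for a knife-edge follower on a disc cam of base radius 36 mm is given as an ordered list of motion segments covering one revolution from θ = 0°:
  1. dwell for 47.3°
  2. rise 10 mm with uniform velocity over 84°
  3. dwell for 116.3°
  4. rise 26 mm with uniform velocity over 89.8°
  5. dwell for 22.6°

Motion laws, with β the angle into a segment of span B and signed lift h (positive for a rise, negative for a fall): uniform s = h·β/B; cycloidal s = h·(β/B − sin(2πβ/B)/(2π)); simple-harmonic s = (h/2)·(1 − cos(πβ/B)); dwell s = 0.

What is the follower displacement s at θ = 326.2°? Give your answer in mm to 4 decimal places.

seg 1 [0°–47.3°] dwell: s stays 0.0000
seg 2 [47.3°–131.3°] uniform, h=10: full span → s += 10 → s = 10.0000
seg 3 [131.3°–247.6°] dwell: s stays 10.0000
seg 4 [247.6°–337.4°] uniform, h=26: θ=326.2° here. β=78.6, B=89.8. 26·78.6/89.8 = 22.7572 → s = 32.7572

32.7572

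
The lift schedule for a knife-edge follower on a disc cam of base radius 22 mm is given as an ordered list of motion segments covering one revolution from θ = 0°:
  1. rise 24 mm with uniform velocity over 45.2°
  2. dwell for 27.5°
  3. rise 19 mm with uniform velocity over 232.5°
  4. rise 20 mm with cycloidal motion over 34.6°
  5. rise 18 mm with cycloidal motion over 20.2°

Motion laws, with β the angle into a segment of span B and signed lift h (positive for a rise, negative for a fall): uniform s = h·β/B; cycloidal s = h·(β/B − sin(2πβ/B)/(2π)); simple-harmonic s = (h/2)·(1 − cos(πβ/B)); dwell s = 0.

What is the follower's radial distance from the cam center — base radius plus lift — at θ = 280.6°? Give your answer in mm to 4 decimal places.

seg 1 [0°–45.2°] uniform, h=24: full span → s += 24 → s = 24.0000
seg 2 [45.2°–72.7°] dwell: s stays 24.0000
seg 3 [72.7°–305.2°] uniform, h=19: θ=280.6° here. β=207.9, B=232.5. 19·207.9/232.5 = 16.9897 → s = 40.9897
radial distance = base radius + s = 22 + 40.9897 = 62.9897

62.9897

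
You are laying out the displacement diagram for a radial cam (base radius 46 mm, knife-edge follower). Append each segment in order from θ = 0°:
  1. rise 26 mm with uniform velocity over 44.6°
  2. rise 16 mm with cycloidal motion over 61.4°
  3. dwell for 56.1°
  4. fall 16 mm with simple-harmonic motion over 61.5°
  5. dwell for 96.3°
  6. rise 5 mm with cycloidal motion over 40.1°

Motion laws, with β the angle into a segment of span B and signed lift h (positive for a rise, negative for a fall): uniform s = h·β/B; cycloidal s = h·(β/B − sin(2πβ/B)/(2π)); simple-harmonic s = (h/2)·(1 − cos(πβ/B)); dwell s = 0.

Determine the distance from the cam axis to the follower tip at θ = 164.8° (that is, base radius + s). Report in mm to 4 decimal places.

seg 1 [0°–44.6°] uniform, h=26: full span → s += 26 → s = 26.0000
seg 2 [44.6°–106°] cycloidal, h=16: full span → s += 16 → s = 42.0000
seg 3 [106°–162.1°] dwell: s stays 42.0000
seg 4 [162.1°–223.6°] simple-harmonic, h=-16: θ=164.8° here. β=2.7, B=61.5. -16/2·(1 − cos(π·0.0439)) = -0.0760 → s = 41.9240
radial distance = base radius + s = 46 + 41.9240 = 87.9240

87.9240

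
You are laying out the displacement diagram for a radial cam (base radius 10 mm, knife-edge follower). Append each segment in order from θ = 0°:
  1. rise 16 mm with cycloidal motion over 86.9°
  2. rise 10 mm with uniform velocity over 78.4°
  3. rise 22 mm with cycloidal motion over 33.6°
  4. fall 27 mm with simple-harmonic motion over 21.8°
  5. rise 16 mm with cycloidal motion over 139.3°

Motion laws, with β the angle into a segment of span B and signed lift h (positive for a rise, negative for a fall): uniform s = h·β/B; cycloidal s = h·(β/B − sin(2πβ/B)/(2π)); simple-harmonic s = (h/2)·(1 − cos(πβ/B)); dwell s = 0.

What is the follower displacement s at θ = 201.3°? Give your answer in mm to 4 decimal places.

seg 1 [0°–86.9°] cycloidal, h=16: full span → s += 16 → s = 16.0000
seg 2 [86.9°–165.3°] uniform, h=10: full span → s += 10 → s = 26.0000
seg 3 [165.3°–198.9°] cycloidal, h=22: full span → s += 22 → s = 48.0000
seg 4 [198.9°–220.7°] simple-harmonic, h=-27: θ=201.3° here. β=2.4, B=21.8. -27/2·(1 − cos(π·0.1101)) = -0.7994 → s = 47.2006

47.2006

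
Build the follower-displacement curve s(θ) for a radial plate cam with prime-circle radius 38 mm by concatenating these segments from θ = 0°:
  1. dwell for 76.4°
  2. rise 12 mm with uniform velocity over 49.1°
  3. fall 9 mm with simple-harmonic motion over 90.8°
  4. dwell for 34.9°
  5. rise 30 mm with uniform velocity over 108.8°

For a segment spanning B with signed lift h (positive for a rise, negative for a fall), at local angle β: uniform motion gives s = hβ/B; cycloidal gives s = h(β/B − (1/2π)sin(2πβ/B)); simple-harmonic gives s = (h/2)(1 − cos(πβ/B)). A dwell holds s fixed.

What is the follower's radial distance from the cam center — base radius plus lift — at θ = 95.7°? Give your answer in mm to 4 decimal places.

seg 1 [0°–76.4°] dwell: s stays 0.0000
seg 2 [76.4°–125.5°] uniform, h=12: θ=95.7° here. β=19.3, B=49.1. 12·19.3/49.1 = 4.7169 → s = 4.7169
radial distance = base radius + s = 38 + 4.7169 = 42.7169

42.7169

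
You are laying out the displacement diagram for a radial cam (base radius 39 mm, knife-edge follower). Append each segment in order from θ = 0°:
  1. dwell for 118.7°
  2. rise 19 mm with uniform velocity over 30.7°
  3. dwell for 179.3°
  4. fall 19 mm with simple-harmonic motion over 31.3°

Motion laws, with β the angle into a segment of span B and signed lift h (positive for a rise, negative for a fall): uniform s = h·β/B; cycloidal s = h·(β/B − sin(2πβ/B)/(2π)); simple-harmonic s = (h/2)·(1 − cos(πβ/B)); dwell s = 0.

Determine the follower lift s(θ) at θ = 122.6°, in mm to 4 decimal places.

seg 1 [0°–118.7°] dwell: s stays 0.0000
seg 2 [118.7°–149.4°] uniform, h=19: θ=122.6° here. β=3.9, B=30.7. 19·3.9/30.7 = 2.4137 → s = 2.4137

2.4137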